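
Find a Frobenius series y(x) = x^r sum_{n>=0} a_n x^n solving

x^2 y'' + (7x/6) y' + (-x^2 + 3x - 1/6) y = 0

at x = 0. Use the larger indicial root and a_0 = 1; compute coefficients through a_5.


Write in Frobenius form y'' + (p(x)/x) y' + (q(x)/x^2) y = 0:
  p(x) = 7/6,  q(x) = -x^2 + 3x - 1/6.
Indicial equation: r(r-1) + (7/6) r + (-1/6) = 0 -> roots r_1 = 1/3, r_2 = -1/2.
Take r = r_1 = 1/3. Let y(x) = x^r sum_{n>=0} a_n x^n with a_0 = 1.
Substitute y = x^r sum a_n x^n and match x^{r+n}. The recurrence is
  D(n) a_n + 3 a_{n-1} - 1 a_{n-2} = 0,  where D(n) = (r+n)(r+n-1) + (7/6)(r+n) + (-1/6).
  a_n = [-3 a_{n-1} + 1 a_{n-2}] / D(n).
Since the indicial polynomial factors as (r - r_1)(r - r_2), D(n) = (r_1 + n - r_1)(r_1 + n - r_2) = n(n + 5/6).
Evaluating step by step (a_0 = 1):
  n = 1: D(1) = 1(1 + 5/6) = 11/6; numerator = -3(1) = -3; a_1 = (-3)/(11/6) = -18/11
  n = 2: D(2) = 2(2 + 5/6) = 17/3; numerator = -3(-18/11) + 1(1) = 65/11; a_2 = (65/11)/(17/3) = 195/187
  n = 3: D(3) = 3(3 + 5/6) = 23/2; numerator = -3(195/187) + 1(-18/11) = -81/17; a_3 = (-81/17)/(23/2) = -162/391
  n = 4: D(4) = 4(4 + 5/6) = 58/3; numerator = -3(-162/391) + 1(195/187) = 9831/4301; a_4 = (9831/4301)/(58/3) = 1017/8602
  n = 5: D(5) = 5(5 + 5/6) = 175/6; numerator = -3(1017/8602) + 1(-162/391) = -6615/8602; a_5 = (-6615/8602)/(175/6) = -567/21505

r = 1/3; a_0 = 1; a_1 = -18/11; a_2 = 195/187; a_3 = -162/391; a_4 = 1017/8602; a_5 = -567/21505


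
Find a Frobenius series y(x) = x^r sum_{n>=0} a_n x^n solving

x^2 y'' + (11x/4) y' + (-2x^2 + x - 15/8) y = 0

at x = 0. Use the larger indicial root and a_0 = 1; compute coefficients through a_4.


Write in Frobenius form y'' + (p(x)/x) y' + (q(x)/x^2) y = 0:
  p(x) = 11/4,  q(x) = -2x^2 + x - 15/8.
Indicial equation: r(r-1) + (11/4) r + (-15/8) = 0 -> roots r_1 = 3/4, r_2 = -5/2.
Take r = r_1 = 3/4. Let y(x) = x^r sum_{n>=0} a_n x^n with a_0 = 1.
Substitute y = x^r sum a_n x^n and match x^{r+n}. The recurrence is
  D(n) a_n + 1 a_{n-1} - 2 a_{n-2} = 0,  where D(n) = (r+n)(r+n-1) + (11/4)(r+n) + (-15/8).
  a_n = [-1 a_{n-1} + 2 a_{n-2}] / D(n).
Since the indicial polynomial factors as (r - r_1)(r - r_2), D(n) = (r_1 + n - r_1)(r_1 + n - r_2) = n(n + 13/4).
Evaluating step by step (a_0 = 1):
  n = 1: D(1) = 1(1 + 13/4) = 17/4; numerator = -1(1) = -1; a_1 = (-1)/(17/4) = -4/17
  n = 2: D(2) = 2(2 + 13/4) = 21/2; numerator = -1(-4/17) + 2(1) = 38/17; a_2 = (38/17)/(21/2) = 76/357
  n = 3: D(3) = 3(3 + 13/4) = 75/4; numerator = -1(76/357) + 2(-4/17) = -244/357; a_3 = (-244/357)/(75/4) = -976/26775
  n = 4: D(4) = 4(4 + 13/4) = 29; numerator = -1(-976/26775) + 2(76/357) = 104/225; a_4 = (104/225)/(29) = 104/6525

r = 3/4; a_0 = 1; a_1 = -4/17; a_2 = 76/357; a_3 = -976/26775; a_4 = 104/6525


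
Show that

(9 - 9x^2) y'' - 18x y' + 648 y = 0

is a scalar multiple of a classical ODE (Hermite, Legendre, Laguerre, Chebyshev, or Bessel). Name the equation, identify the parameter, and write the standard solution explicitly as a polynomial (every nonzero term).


All three coefficients share the factor 9; dividing through by 9 gives  (1 - x^2) y'' - 2x y' + 72 y = 0.
This matches the Legendre equation (1 - x^2) y'' - 2x y' + n(n+1) y = 0 (note the -2x y' term) with n(n+1) = 72, so n = 8; the polynomial solution is P_8(x).
With y = sum_k a_k x^k, matching x^k gives (k+2)(k+1) a_{k+2} = [k(k+1) - n(n+1)] a_k = (k - 8)(k + 9) a_k. The right side vanishes at k = 8, so the series with the parity of 8 terminates at degree 8.
Standard normalization (P_n(1) = 1): leading coefficient (2n)!/(2^n (n!)^2) = 20922789888000/(256*1625702400) = 6435/128, so a_8 = 6435/128. Work downward with a_k = (k+1)(k+2) a_{k+2} / ((k - 8)(k + 9)):
  a_6 = (7)(8)(6435/128) / ((6 - 8)(6 + 9)) = (45045/16)/(-30) = -3003/32
  a_4 = (5)(6)(-3003/32) / ((4 - 8)(4 + 9)) = (-45045/16)/(-52) = 3465/64
  a_2 = (3)(4)(3465/64) / ((2 - 8)(2 + 9)) = (10395/16)/(-66) = -315/32
  a_0 = (1)(2)(-315/32) / ((0 - 8)(0 + 9)) = (-315/16)/(-72) = 35/128
Hence P_8(x) = 6435 x^8/128 - 3003 x^6/32 + 3465 x^4/64 - 315 x^2/32 + 35/128.

P_8(x); series = 6435 x^8/128 - 3003 x^6/32 + 3465 x^4/64 - 315 x^2/32 + 35/128


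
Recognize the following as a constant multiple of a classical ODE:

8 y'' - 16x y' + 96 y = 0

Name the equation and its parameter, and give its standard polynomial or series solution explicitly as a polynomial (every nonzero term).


All three coefficients share the factor 8; dividing through by 8 gives  y'' - 2x y' + 12 y = 0.
This matches the Hermite equation y'' - 2x y' + 2n y = 0 with 2n = 12, so n = 6; the polynomial solution is H_6(x).
With y = sum_k a_k x^k, matching x^k gives (k+2)(k+1) a_{k+2} = 2(k - n) a_k = 2(k - 6) a_k. The right side vanishes at k = 6, so the series with the parity of 6 terminates at degree 6.
Standard normalization: leading coefficient of H_n is 2^n, so a_6 = 2^6 = 64. Work downward with a_k = (k+1)(k+2) a_{k+2} / (2(k - n)):
  a_4 = (5)(6)(64) / (2(4 - 6)) = 1920/(-4) = -480
  a_2 = (3)(4)(-480) / (2(2 - 6)) = -5760/(-8) = 720
  a_0 = (1)(2)(720) / (2(0 - 6)) = 1440/(-12) = -120
Hence H_6(x) = 64 x^6 - 480 x^4 + 720 x^2 - 120.

H_6(x); series = 64 x^6 - 480 x^4 + 720 x^2 - 120


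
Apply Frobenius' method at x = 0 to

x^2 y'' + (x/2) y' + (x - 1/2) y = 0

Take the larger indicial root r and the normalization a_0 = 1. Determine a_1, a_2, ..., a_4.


Write in Frobenius form y'' + (p(x)/x) y' + (q(x)/x^2) y = 0:
  p(x) = 1/2,  q(x) = x - 1/2.
Indicial equation: r(r-1) + (1/2) r + (-1/2) = 0 -> roots r_1 = 1, r_2 = -1/2.
Take r = r_1 = 1. Let y(x) = x^r sum_{n>=0} a_n x^n with a_0 = 1.
Substitute y = x^r sum a_n x^n and match x^{r+n}. The recurrence is
  D(n) a_n + 1 a_{n-1} = 0,  where D(n) = (r+n)(r+n-1) + (1/2)(r+n) + (-1/2).
  a_n = -1 / D(n) * a_{n-1}.
Since the indicial polynomial factors as (r - r_1)(r - r_2), D(n) = (r_1 + n - r_1)(r_1 + n - r_2) = n(n + 3/2).
Evaluating step by step (a_0 = 1):
  n = 1: D(1) = 1(1 + 3/2) = 5/2; numerator = -1(1) = -1; a_1 = (-1)/(5/2) = -2/5
  n = 2: D(2) = 2(2 + 3/2) = 7; numerator = -1(-2/5) = 2/5; a_2 = (2/5)/(7) = 2/35
  n = 3: D(3) = 3(3 + 3/2) = 27/2; numerator = -1(2/35) = -2/35; a_3 = (-2/35)/(27/2) = -4/945
  n = 4: D(4) = 4(4 + 3/2) = 22; numerator = -1(-4/945) = 4/945; a_4 = (4/945)/(22) = 2/10395

r = 1; a_0 = 1; a_1 = -2/5; a_2 = 2/35; a_3 = -4/945; a_4 = 2/10395


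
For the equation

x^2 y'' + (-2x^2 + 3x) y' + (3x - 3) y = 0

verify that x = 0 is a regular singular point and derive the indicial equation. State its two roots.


Divide by x^2 to reach normal form y'' + P_1(x) y' + P_2(x) y = 0 with P_1(x) = -2 + 3/x and P_2(x) = 3/x - 3/x^2.
x = 0 is a singular point because the y'-coefficient -2 + 3/x has a pole at x = 0 and the y-coefficient 3/x - 3/x^2 has a pole at x = 0.
It is a regular singular point because x P_1(x) = p(x) = 3 - 2x and x^2 P_2(x) = q(x) = 3x - 3 are polynomials, hence analytic at x = 0.
p(0) = 3,  q(0) = -3.
Indicial equation: r(r-1) + p(0) r + q(0) = 0, i.e. r^2 + (p(0) - 1) r + q(0) = 0, i.e. r^2 + 2 r - 3 = 0.
Discriminant: (2)^2 - 4(-3) = 16, so r = (-2 ± 4)/2.
Solving: r_1 = 1, r_2 = -3.

indicial: r^2 + 2 r - 3 = 0; roots r_1 = 1, r_2 = -3


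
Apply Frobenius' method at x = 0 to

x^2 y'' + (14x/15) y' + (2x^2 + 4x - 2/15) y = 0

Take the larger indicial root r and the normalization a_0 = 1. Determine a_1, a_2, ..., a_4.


Write in Frobenius form y'' + (p(x)/x) y' + (q(x)/x^2) y = 0:
  p(x) = 14/15,  q(x) = 2x^2 + 4x - 2/15.
Indicial equation: r(r-1) + (14/15) r + (-2/15) = 0 -> roots r_1 = 2/5, r_2 = -1/3.
Take r = r_1 = 2/5. Let y(x) = x^r sum_{n>=0} a_n x^n with a_0 = 1.
Substitute y = x^r sum a_n x^n and match x^{r+n}. The recurrence is
  D(n) a_n + 4 a_{n-1} + 2 a_{n-2} = 0,  where D(n) = (r+n)(r+n-1) + (14/15)(r+n) + (-2/15).
  a_n = [-4 a_{n-1} - 2 a_{n-2}] / D(n).
Since the indicial polynomial factors as (r - r_1)(r - r_2), D(n) = (r_1 + n - r_1)(r_1 + n - r_2) = n(n + 11/15).
Evaluating step by step (a_0 = 1):
  n = 1: D(1) = 1(1 + 11/15) = 26/15; numerator = -4(1) = -4; a_1 = (-4)/(26/15) = -30/13
  n = 2: D(2) = 2(2 + 11/15) = 82/15; numerator = -4(-30/13) - 2(1) = 94/13; a_2 = (94/13)/(82/15) = 705/533
  n = 3: D(3) = 3(3 + 11/15) = 56/5; numerator = -4(705/533) - 2(-30/13) = -360/533; a_3 = (-360/533)/(56/5) = -225/3731
  n = 4: D(4) = 4(4 + 11/15) = 284/15; numerator = -4(-225/3731) - 2(705/533) = -690/287; a_4 = (-690/287)/(284/15) = -5175/40754

r = 2/5; a_0 = 1; a_1 = -30/13; a_2 = 705/533; a_3 = -225/3731; a_4 = -5175/40754


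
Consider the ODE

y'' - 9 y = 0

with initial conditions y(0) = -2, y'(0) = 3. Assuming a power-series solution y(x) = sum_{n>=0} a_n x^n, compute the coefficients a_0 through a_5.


Ansatz: y(x) = sum_{n>=0} a_n x^n, so y'(x) = sum_{n>=1} n a_n x^(n-1) and y''(x) = sum_{n>=2} n(n-1) a_n x^(n-2).
Substitute into P(x) y'' + Q(x) y' + R(x) y = 0 with P(x) = 1, Q(x) = 0, R(x) = -9, and match powers of x.
Initial conditions: a_0 = -2, a_1 = 3.
Setting the coefficient of each power of x to zero and solving order by order (substituting the coefficients already found):
  x^0: 2 a_2 - 9 a_0 = 0  ->  2 a_2 = 9 a_0 = -18  ->  a_2 = -9
  x^1: 6 a_3 - 9 a_1 = 0  ->  6 a_3 = 9 a_1 = 27  ->  a_3 = 9/2
  x^2: 12 a_4 - 9 a_2 = 0  ->  12 a_4 = 9 a_2 = -81  ->  a_4 = -27/4
  x^3: 20 a_5 - 9 a_3 = 0  ->  20 a_5 = 9 a_3 = 81/2  ->  a_5 = 81/40
Truncated series: y(x) = -2 + 3 x - 9 x^2 + (9/2) x^3 - (27/4) x^4 + (81/40) x^5 + O(x^6).

a_0 = -2; a_1 = 3; a_2 = -9; a_3 = 9/2; a_4 = -27/4; a_5 = 81/40


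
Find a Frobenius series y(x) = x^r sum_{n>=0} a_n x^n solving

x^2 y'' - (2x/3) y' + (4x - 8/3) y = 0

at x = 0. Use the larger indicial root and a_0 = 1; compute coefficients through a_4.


Write in Frobenius form y'' + (p(x)/x) y' + (q(x)/x^2) y = 0:
  p(x) = -2/3,  q(x) = 4x - 8/3.
Indicial equation: r(r-1) + (-2/3) r + (-8/3) = 0 -> roots r_1 = 8/3, r_2 = -1.
Take r = r_1 = 8/3. Let y(x) = x^r sum_{n>=0} a_n x^n with a_0 = 1.
Substitute y = x^r sum a_n x^n and match x^{r+n}. The recurrence is
  D(n) a_n + 4 a_{n-1} = 0,  where D(n) = (r+n)(r+n-1) + (-2/3)(r+n) + (-8/3).
  a_n = -4 / D(n) * a_{n-1}.
Since the indicial polynomial factors as (r - r_1)(r - r_2), D(n) = (r_1 + n - r_1)(r_1 + n - r_2) = n(n + 11/3).
Evaluating step by step (a_0 = 1):
  n = 1: D(1) = 1(1 + 11/3) = 14/3; numerator = -4(1) = -4; a_1 = (-4)/(14/3) = -6/7
  n = 2: D(2) = 2(2 + 11/3) = 34/3; numerator = -4(-6/7) = 24/7; a_2 = (24/7)/(34/3) = 36/119
  n = 3: D(3) = 3(3 + 11/3) = 20; numerator = -4(36/119) = -144/119; a_3 = (-144/119)/(20) = -36/595
  n = 4: D(4) = 4(4 + 11/3) = 92/3; numerator = -4(-36/595) = 144/595; a_4 = (144/595)/(92/3) = 108/13685

r = 8/3; a_0 = 1; a_1 = -6/7; a_2 = 36/119; a_3 = -36/595; a_4 = 108/13685


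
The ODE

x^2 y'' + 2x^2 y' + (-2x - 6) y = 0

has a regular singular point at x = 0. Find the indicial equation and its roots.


Divide by x^2 to reach normal form y'' + P_1(x) y' + P_2(x) y = 0 with P_1(x) = 2 and P_2(x) = -2/x - 6/x^2.
x = 0 is a singular point because the y-coefficient -2/x - 6/x^2 has a pole at x = 0.
It is a regular singular point because x P_1(x) = p(x) = 2x and x^2 P_2(x) = q(x) = -2x - 6 are polynomials, hence analytic at x = 0.
p(0) = 0,  q(0) = -6.
Indicial equation: r(r-1) + p(0) r + q(0) = 0, i.e. r^2 + (p(0) - 1) r + q(0) = 0, i.e. r^2 - 1 r - 6 = 0.
Discriminant: (-1)^2 - 4(-6) = 25, so r = (1 ± 5)/2.
Solving: r_1 = 3, r_2 = -2.

indicial: r^2 - 1 r - 6 = 0; roots r_1 = 3, r_2 = -2


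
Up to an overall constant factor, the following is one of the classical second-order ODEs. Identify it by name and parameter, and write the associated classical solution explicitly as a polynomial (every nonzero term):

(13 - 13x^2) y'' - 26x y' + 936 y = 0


All three coefficients share the factor 13; dividing through by 13 gives  (1 - x^2) y'' - 2x y' + 72 y = 0.
This matches the Legendre equation (1 - x^2) y'' - 2x y' + n(n+1) y = 0 (note the -2x y' term) with n(n+1) = 72, so n = 8; the polynomial solution is P_8(x).
With y = sum_k a_k x^k, matching x^k gives (k+2)(k+1) a_{k+2} = [k(k+1) - n(n+1)] a_k = (k - 8)(k + 9) a_k. The right side vanishes at k = 8, so the series with the parity of 8 terminates at degree 8.
Standard normalization (P_n(1) = 1): leading coefficient (2n)!/(2^n (n!)^2) = 20922789888000/(256*1625702400) = 6435/128, so a_8 = 6435/128. Work downward with a_k = (k+1)(k+2) a_{k+2} / ((k - 8)(k + 9)):
  a_6 = (7)(8)(6435/128) / ((6 - 8)(6 + 9)) = (45045/16)/(-30) = -3003/32
  a_4 = (5)(6)(-3003/32) / ((4 - 8)(4 + 9)) = (-45045/16)/(-52) = 3465/64
  a_2 = (3)(4)(3465/64) / ((2 - 8)(2 + 9)) = (10395/16)/(-66) = -315/32
  a_0 = (1)(2)(-315/32) / ((0 - 8)(0 + 9)) = (-315/16)/(-72) = 35/128
Hence P_8(x) = 6435 x^8/128 - 3003 x^6/32 + 3465 x^4/64 - 315 x^2/32 + 35/128.

P_8(x); series = 6435 x^8/128 - 3003 x^6/32 + 3465 x^4/64 - 315 x^2/32 + 35/128


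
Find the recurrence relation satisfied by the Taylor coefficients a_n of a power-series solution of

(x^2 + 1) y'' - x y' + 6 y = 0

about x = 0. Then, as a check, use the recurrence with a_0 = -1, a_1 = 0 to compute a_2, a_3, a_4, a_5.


Substitute y = sum_n a_n x^n.
(1 + 1 x^2) y'' contributes (n+2)(n+1) a_{n+2} + n(n-1) a_n at x^n.
-x y'(x) contributes -n a_n at x^n.
6 y(x) contributes 6 a_n at x^n.
Matching x^n: (n+2)(n+1) a_{n+2} + (n(n-1) - n + 6) a_n = 0.
Thus a_{n+2} = (-n(n-1) + n - 6) / ((n+1)(n+2)) * a_n.

Check with a_0 = -1, a_1 = 0 (apply the recurrence for n = 0, 1, 2, 3): a_0 = -1, a_1 = 0, a_2 = 3, a_3 = 0, a_4 = -3/2, a_5 = 0.

a_(n+2) = (-n(n-1) + n - 6) / ((n+1)(n+2)) * a_n; check: a_0 = -1, a_1 = 0, a_2 = 3, a_3 = 0, a_4 = -3/2, a_5 = 0


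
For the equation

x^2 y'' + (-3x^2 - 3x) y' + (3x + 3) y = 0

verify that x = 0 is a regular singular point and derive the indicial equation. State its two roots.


Divide by x^2 to reach normal form y'' + P_1(x) y' + P_2(x) y = 0 with P_1(x) = -3 - 3/x and P_2(x) = 3/x + 3/x^2.
x = 0 is a singular point because the y'-coefficient -3 - 3/x has a pole at x = 0 and the y-coefficient 3/x + 3/x^2 has a pole at x = 0.
It is a regular singular point because x P_1(x) = p(x) = -3x - 3 and x^2 P_2(x) = q(x) = 3x + 3 are polynomials, hence analytic at x = 0.
p(0) = -3,  q(0) = 3.
Indicial equation: r(r-1) + p(0) r + q(0) = 0, i.e. r^2 + (p(0) - 1) r + q(0) = 0, i.e. r^2 - 4 r + 3 = 0.
Discriminant: (-4)^2 - 4(3) = 4, so r = (4 ± 2)/2.
Solving: r_1 = 3, r_2 = 1.

indicial: r^2 - 4 r + 3 = 0; roots r_1 = 3, r_2 = 1


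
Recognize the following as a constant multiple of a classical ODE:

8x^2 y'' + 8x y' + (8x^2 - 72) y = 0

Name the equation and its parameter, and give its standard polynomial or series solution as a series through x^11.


All three coefficients share the factor 8; dividing through by 8 gives  x^2 y'' + x y' + (x^2 - 9) y = 0.
This matches the Bessel equation x^2 y'' + x y' + (x^2 - nu^2) y = 0 with nu^2 = 9, so nu = 3; the solution bounded at x = 0 is J_3(x).
Frobenius at x = 0: indicial roots ±nu; for r = nu the recurrence k(k + 2nu) c_k = -c_{k-2} gives the standard series J_nu(x) = sum_{k>=0} (-1)^k / (k! (k+nu)!) (x/2)^(2k+nu). Evaluate the first 5 terms:
  k = 0: (-1)^0 / (0! * 3! * 2^3) x^3 = 1/(1*6*8) x^3 = (1/48) x^3
  k = 1: (-1)^1 / (1! * 4! * 2^5) x^5 = -1/(1*24*32) x^5 = (-1/768) x^5
  k = 2: (-1)^2 / (2! * 5! * 2^7) x^7 = 1/(2*120*128) x^7 = (1/30720) x^7
  k = 3: (-1)^3 / (3! * 6! * 2^9) x^9 = -1/(6*720*512) x^9 = (-1/2211840) x^9
  k = 4: (-1)^4 / (4! * 7! * 2^11) x^11 = 1/(24*5040*2048) x^11 = (1/247726080) x^11
Hence J_3(x) = x^11/247726080 - x^9/2211840 + x^7/30720 - x^5/768 + x^3/48 + ....

J_3(x); series = x^11/247726080 - x^9/2211840 + x^7/30720 - x^5/768 + x^3/48


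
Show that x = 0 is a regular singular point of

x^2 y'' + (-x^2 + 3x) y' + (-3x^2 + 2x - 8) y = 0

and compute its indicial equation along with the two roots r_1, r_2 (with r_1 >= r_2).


Divide by x^2 to reach normal form y'' + P_1(x) y' + P_2(x) y = 0 with P_1(x) = -1 + 3/x and P_2(x) = -3 + 2/x - 8/x^2.
x = 0 is a singular point because the y'-coefficient -1 + 3/x has a pole at x = 0 and the y-coefficient -3 + 2/x - 8/x^2 has a pole at x = 0.
It is a regular singular point because x P_1(x) = p(x) = 3 - x and x^2 P_2(x) = q(x) = -3x^2 + 2x - 8 are polynomials, hence analytic at x = 0.
p(0) = 3,  q(0) = -8.
Indicial equation: r(r-1) + p(0) r + q(0) = 0, i.e. r^2 + (p(0) - 1) r + q(0) = 0, i.e. r^2 + 2 r - 8 = 0.
Discriminant: (2)^2 - 4(-8) = 36, so r = (-2 ± 6)/2.
Solving: r_1 = 2, r_2 = -4.

indicial: r^2 + 2 r - 8 = 0; roots r_1 = 2, r_2 = -4


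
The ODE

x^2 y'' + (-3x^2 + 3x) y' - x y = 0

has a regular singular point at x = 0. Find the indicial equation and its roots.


Divide by x^2 to reach normal form y'' + P_1(x) y' + P_2(x) y = 0 with P_1(x) = -3 + 3/x and P_2(x) = -1/x.
x = 0 is a singular point because the y'-coefficient -3 + 3/x has a pole at x = 0 and the y-coefficient -1/x has a pole at x = 0.
It is a regular singular point because x P_1(x) = p(x) = 3 - 3x and x^2 P_2(x) = q(x) = -x are polynomials, hence analytic at x = 0.
p(0) = 3,  q(0) = 0.
Indicial equation: r(r-1) + p(0) r + q(0) = 0, i.e. r^2 + (p(0) - 1) r + q(0) = 0, i.e. r^2 + 2 r = 0.
Discriminant: (2)^2 - 4(0) = 4, so r = (-2 ± 2)/2.
Solving: r_1 = 0, r_2 = -2.

indicial: r^2 + 2 r = 0; roots r_1 = 0, r_2 = -2


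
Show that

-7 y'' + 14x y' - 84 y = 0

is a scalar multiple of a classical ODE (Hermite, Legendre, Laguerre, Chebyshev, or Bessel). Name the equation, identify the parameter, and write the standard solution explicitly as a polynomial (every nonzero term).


All three coefficients share the factor -7; dividing through by -7 gives  y'' - 2x y' + 12 y = 0.
This matches the Hermite equation y'' - 2x y' + 2n y = 0 with 2n = 12, so n = 6; the polynomial solution is H_6(x).
With y = sum_k a_k x^k, matching x^k gives (k+2)(k+1) a_{k+2} = 2(k - n) a_k = 2(k - 6) a_k. The right side vanishes at k = 6, so the series with the parity of 6 terminates at degree 6.
Standard normalization: leading coefficient of H_n is 2^n, so a_6 = 2^6 = 64. Work downward with a_k = (k+1)(k+2) a_{k+2} / (2(k - n)):
  a_4 = (5)(6)(64) / (2(4 - 6)) = 1920/(-4) = -480
  a_2 = (3)(4)(-480) / (2(2 - 6)) = -5760/(-8) = 720
  a_0 = (1)(2)(720) / (2(0 - 6)) = 1440/(-12) = -120
Hence H_6(x) = 64 x^6 - 480 x^4 + 720 x^2 - 120.

H_6(x); series = 64 x^6 - 480 x^4 + 720 x^2 - 120


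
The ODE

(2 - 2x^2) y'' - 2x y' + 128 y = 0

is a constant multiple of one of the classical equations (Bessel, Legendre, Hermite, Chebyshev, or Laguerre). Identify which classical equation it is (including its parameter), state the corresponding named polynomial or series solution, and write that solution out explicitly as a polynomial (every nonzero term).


All three coefficients share the factor 2; dividing through by 2 gives  (1 - x^2) y'' - x y' + 64 y = 0.
This matches the Chebyshev equation (1 - x^2) y'' - x y' + n^2 y = 0 (note the -x y' term, not -2x y') with n^2 = 64, so n = 8; the polynomial solution is T_8(x).
With y = sum_k a_k x^k, matching x^k gives (k+2)(k+1) a_{k+2} = (k^2 - n^2) a_k = (k - 8)(k + 8) a_k. The right side vanishes at k = 8, so the series with the parity of 8 terminates at degree 8.
Standard normalization: leading coefficient of T_n is 2^(n-1), so a_8 = 2^7 = 128. Work downward with a_k = (k+1)(k+2) a_{k+2} / ((k - 8)(k + 8)):
  a_6 = (7)(8)(128) / ((6 - 8)(6 + 8)) = 7168/(-28) = -256
  a_4 = (5)(6)(-256) / ((4 - 8)(4 + 8)) = -7680/(-48) = 160
  a_2 = (3)(4)(160) / ((2 - 8)(2 + 8)) = 1920/(-60) = -32
  a_0 = (1)(2)(-32) / ((0 - 8)(0 + 8)) = -64/(-64) = 1
Hence T_8(x) = 128 x^8 - 256 x^6 + 160 x^4 - 32 x^2 + 1.

T_8(x); series = 128 x^8 - 256 x^6 + 160 x^4 - 32 x^2 + 1


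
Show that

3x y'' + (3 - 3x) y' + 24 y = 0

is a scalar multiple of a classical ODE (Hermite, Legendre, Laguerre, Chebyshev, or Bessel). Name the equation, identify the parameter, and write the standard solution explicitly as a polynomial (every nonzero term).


All three coefficients share the factor 3; dividing through by 3 gives  x y'' + (1 - x) y' + 8 y = 0.
This matches the Laguerre equation x y'' + (1 - x) y' + n y = 0 with n = 8; the polynomial solution is L_8(x).
With y = sum_k a_k x^k, matching x^k gives (k+1)k a_{k+1} + (k+1) a_{k+1} - k a_k + n a_k = 0, i.e. (k+1)^2 a_{k+1} = (k - n) a_k = (k - 8) a_k. The right side vanishes at k = 8, so the series terminates at degree 8.
Standard normalization L_n(0) = 1 gives a_0 = 1. Work upward with a_{k+1} = (k - 8) a_k / (k+1)^2:
  a_1 = (0 - 8)(1) / 1^2 = -8/1 = -8
  a_2 = (1 - 8)(-8) / 2^2 = 56/4 = 14
  a_3 = (2 - 8)(14) / 3^2 = -84/9 = -28/3
  a_4 = (3 - 8)(-28/3) / 4^2 = (140/3)/16 = 35/12
  a_5 = (4 - 8)(35/12) / 5^2 = (-35/3)/25 = -7/15
  a_6 = (5 - 8)(-7/15) / 6^2 = (7/5)/36 = 7/180
  a_7 = (6 - 8)(7/180) / 7^2 = (-7/90)/49 = -1/630
  a_8 = (7 - 8)(-1/630) / 8^2 = (1/630)/64 = 1/40320
Hence L_8(x) = x^8/40320 - x^7/630 + 7 x^6/180 - 7 x^5/15 + 35 x^4/12 - 28 x^3/3 + 14 x^2 - 8 x + 1.

L_8(x); series = x^8/40320 - x^7/630 + 7 x^6/180 - 7 x^5/15 + 35 x^4/12 - 28 x^3/3 + 14 x^2 - 8 x + 1


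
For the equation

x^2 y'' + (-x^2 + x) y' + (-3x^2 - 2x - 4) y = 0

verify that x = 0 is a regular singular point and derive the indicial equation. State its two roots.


Divide by x^2 to reach normal form y'' + P_1(x) y' + P_2(x) y = 0 with P_1(x) = -1 + 1/x and P_2(x) = -3 - 2/x - 4/x^2.
x = 0 is a singular point because the y'-coefficient -1 + 1/x has a pole at x = 0 and the y-coefficient -3 - 2/x - 4/x^2 has a pole at x = 0.
It is a regular singular point because x P_1(x) = p(x) = 1 - x and x^2 P_2(x) = q(x) = -3x^2 - 2x - 4 are polynomials, hence analytic at x = 0.
p(0) = 1,  q(0) = -4.
Indicial equation: r(r-1) + p(0) r + q(0) = 0, i.e. r^2 + (p(0) - 1) r + q(0) = 0, i.e. r^2 - 4 = 0.
Discriminant: (0)^2 - 4(-4) = 16, so r = (0 ± 4)/2.
Solving: r_1 = 2, r_2 = -2.

indicial: r^2 - 4 = 0; roots r_1 = 2, r_2 = -2


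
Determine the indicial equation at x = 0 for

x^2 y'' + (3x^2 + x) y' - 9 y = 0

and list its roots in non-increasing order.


Divide by x^2 to reach normal form y'' + P_1(x) y' + P_2(x) y = 0 with P_1(x) = 3 + 1/x and P_2(x) = -9/x^2.
x = 0 is a singular point because the y'-coefficient 3 + 1/x has a pole at x = 0 and the y-coefficient -9/x^2 has a pole at x = 0.
It is a regular singular point because x P_1(x) = p(x) = 3x + 1 and x^2 P_2(x) = q(x) = -9 are polynomials, hence analytic at x = 0.
p(0) = 1,  q(0) = -9.
Indicial equation: r(r-1) + p(0) r + q(0) = 0, i.e. r^2 + (p(0) - 1) r + q(0) = 0, i.e. r^2 - 9 = 0.
Discriminant: (0)^2 - 4(-9) = 36, so r = (0 ± 6)/2.
Solving: r_1 = 3, r_2 = -3.

indicial: r^2 - 9 = 0; roots r_1 = 3, r_2 = -3


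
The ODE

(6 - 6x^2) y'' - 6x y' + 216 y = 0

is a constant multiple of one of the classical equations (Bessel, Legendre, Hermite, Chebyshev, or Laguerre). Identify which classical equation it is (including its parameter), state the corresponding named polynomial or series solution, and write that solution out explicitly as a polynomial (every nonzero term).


All three coefficients share the factor 6; dividing through by 6 gives  (1 - x^2) y'' - x y' + 36 y = 0.
This matches the Chebyshev equation (1 - x^2) y'' - x y' + n^2 y = 0 (note the -x y' term, not -2x y') with n^2 = 36, so n = 6; the polynomial solution is T_6(x).
With y = sum_k a_k x^k, matching x^k gives (k+2)(k+1) a_{k+2} = (k^2 - n^2) a_k = (k - 6)(k + 6) a_k. The right side vanishes at k = 6, so the series with the parity of 6 terminates at degree 6.
Standard normalization: leading coefficient of T_n is 2^(n-1), so a_6 = 2^5 = 32. Work downward with a_k = (k+1)(k+2) a_{k+2} / ((k - 6)(k + 6)):
  a_4 = (5)(6)(32) / ((4 - 6)(4 + 6)) = 960/(-20) = -48
  a_2 = (3)(4)(-48) / ((2 - 6)(2 + 6)) = -576/(-32) = 18
  a_0 = (1)(2)(18) / ((0 - 6)(0 + 6)) = 36/(-36) = -1
Hence T_6(x) = 32 x^6 - 48 x^4 + 18 x^2 - 1.

T_6(x); series = 32 x^6 - 48 x^4 + 18 x^2 - 1


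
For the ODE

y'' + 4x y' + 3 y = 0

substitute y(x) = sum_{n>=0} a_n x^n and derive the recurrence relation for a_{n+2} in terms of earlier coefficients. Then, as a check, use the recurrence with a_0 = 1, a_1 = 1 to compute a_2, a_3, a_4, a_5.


Substitute y = sum_n a_n x^n.
y''(x) has coefficient (n+2)(n+1) a_{n+2} at x^n;
4 x y'(x) has coefficient 4 n a_n at x^n (shift);
3 y(x) has coefficient 3 a_n at x^n.
Matching x^n: (n+2)(n+1) a_{n+2} + (4n + 3) a_n = 0.
Thus a_{n+2} = (-4n - 3) / ((n+1)(n+2)) * a_n.

Check with a_0 = 1, a_1 = 1 (apply the recurrence for n = 0, 1, 2, 3): a_0 = 1, a_1 = 1, a_2 = -3/2, a_3 = -7/6, a_4 = 11/8, a_5 = 7/8.

a_(n+2) = (-4n - 3) / ((n+1)(n+2)) * a_n; check: a_0 = 1, a_1 = 1, a_2 = -3/2, a_3 = -7/6, a_4 = 11/8, a_5 = 7/8


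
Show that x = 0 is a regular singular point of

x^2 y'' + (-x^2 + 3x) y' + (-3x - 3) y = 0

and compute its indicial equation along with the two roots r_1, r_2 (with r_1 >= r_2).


Divide by x^2 to reach normal form y'' + P_1(x) y' + P_2(x) y = 0 with P_1(x) = -1 + 3/x and P_2(x) = -3/x - 3/x^2.
x = 0 is a singular point because the y'-coefficient -1 + 3/x has a pole at x = 0 and the y-coefficient -3/x - 3/x^2 has a pole at x = 0.
It is a regular singular point because x P_1(x) = p(x) = 3 - x and x^2 P_2(x) = q(x) = -3x - 3 are polynomials, hence analytic at x = 0.
p(0) = 3,  q(0) = -3.
Indicial equation: r(r-1) + p(0) r + q(0) = 0, i.e. r^2 + (p(0) - 1) r + q(0) = 0, i.e. r^2 + 2 r - 3 = 0.
Discriminant: (2)^2 - 4(-3) = 16, so r = (-2 ± 4)/2.
Solving: r_1 = 1, r_2 = -3.

indicial: r^2 + 2 r - 3 = 0; roots r_1 = 1, r_2 = -3


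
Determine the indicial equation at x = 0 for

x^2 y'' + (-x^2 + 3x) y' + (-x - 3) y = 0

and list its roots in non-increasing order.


Divide by x^2 to reach normal form y'' + P_1(x) y' + P_2(x) y = 0 with P_1(x) = -1 + 3/x and P_2(x) = -1/x - 3/x^2.
x = 0 is a singular point because the y'-coefficient -1 + 3/x has a pole at x = 0 and the y-coefficient -1/x - 3/x^2 has a pole at x = 0.
It is a regular singular point because x P_1(x) = p(x) = 3 - x and x^2 P_2(x) = q(x) = -x - 3 are polynomials, hence analytic at x = 0.
p(0) = 3,  q(0) = -3.
Indicial equation: r(r-1) + p(0) r + q(0) = 0, i.e. r^2 + (p(0) - 1) r + q(0) = 0, i.e. r^2 + 2 r - 3 = 0.
Discriminant: (2)^2 - 4(-3) = 16, so r = (-2 ± 4)/2.
Solving: r_1 = 1, r_2 = -3.

indicial: r^2 + 2 r - 3 = 0; roots r_1 = 1, r_2 = -3


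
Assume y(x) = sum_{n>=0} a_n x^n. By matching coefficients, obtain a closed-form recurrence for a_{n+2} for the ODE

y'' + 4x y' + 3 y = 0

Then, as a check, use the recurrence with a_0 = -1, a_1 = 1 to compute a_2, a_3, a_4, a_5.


Substitute y = sum_n a_n x^n.
y''(x) has coefficient (n+2)(n+1) a_{n+2} at x^n;
4 x y'(x) has coefficient 4 n a_n at x^n (shift);
3 y(x) has coefficient 3 a_n at x^n.
Matching x^n: (n+2)(n+1) a_{n+2} + (4n + 3) a_n = 0.
Thus a_{n+2} = (-4n - 3) / ((n+1)(n+2)) * a_n.

Check with a_0 = -1, a_1 = 1 (apply the recurrence for n = 0, 1, 2, 3): a_0 = -1, a_1 = 1, a_2 = 3/2, a_3 = -7/6, a_4 = -11/8, a_5 = 7/8.

a_(n+2) = (-4n - 3) / ((n+1)(n+2)) * a_n; check: a_0 = -1, a_1 = 1, a_2 = 3/2, a_3 = -7/6, a_4 = -11/8, a_5 = 7/8


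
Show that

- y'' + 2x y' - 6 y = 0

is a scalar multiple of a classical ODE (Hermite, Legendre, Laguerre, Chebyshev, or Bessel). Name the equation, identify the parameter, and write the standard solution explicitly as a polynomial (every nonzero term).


All three coefficients share the factor -1; dividing through by -1 gives  y'' - 2x y' + 6 y = 0.
This matches the Hermite equation y'' - 2x y' + 2n y = 0 with 2n = 6, so n = 3; the polynomial solution is H_3(x).
With y = sum_k a_k x^k, matching x^k gives (k+2)(k+1) a_{k+2} = 2(k - n) a_k = 2(k - 3) a_k. The right side vanishes at k = 3, so the series with the parity of 3 terminates at degree 3.
Standard normalization: leading coefficient of H_n is 2^n, so a_3 = 2^3 = 8. Work downward with a_k = (k+1)(k+2) a_{k+2} / (2(k - n)):
  a_1 = (2)(3)(8) / (2(1 - 3)) = 48/(-4) = -12
Hence H_3(x) = 8 x^3 - 12 x.

H_3(x); series = 8 x^3 - 12 x


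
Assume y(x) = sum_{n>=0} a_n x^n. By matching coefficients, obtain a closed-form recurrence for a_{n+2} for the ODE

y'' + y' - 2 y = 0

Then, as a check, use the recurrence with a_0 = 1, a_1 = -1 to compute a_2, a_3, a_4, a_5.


Substitute y = sum_n a_n x^n.
y''(x) has coefficient (n+2)(n+1) a_{n+2} at x^n;
y'(x) has coefficient (n+1) a_{n+1} at x^n;
-2 y(x) has coefficient -2 a_n at x^n.
Matching x^n: (n+2)(n+1) a_{n+2} + (n+1) a_{n+1} - 2 a_n = 0.
Thus a_{n+2} = [-(n+1) a_{n+1} + 2 a_n] / ((n+1)(n+2)).

Check with a_0 = 1, a_1 = -1 (apply the recurrence for n = 0, 1, 2, 3): a_0 = 1, a_1 = -1, a_2 = 3/2, a_3 = -5/6, a_4 = 11/24, a_5 = -7/40.

a_(n+2) = [-(n+1) a_(n+1) + 2 a_n] / ((n+1)(n+2)); check: a_0 = 1, a_1 = -1, a_2 = 3/2, a_3 = -5/6, a_4 = 11/24, a_5 = -7/40


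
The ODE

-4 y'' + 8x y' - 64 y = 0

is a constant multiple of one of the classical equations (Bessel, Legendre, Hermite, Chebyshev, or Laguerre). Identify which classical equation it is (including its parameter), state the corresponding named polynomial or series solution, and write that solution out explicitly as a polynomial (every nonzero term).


All three coefficients share the factor -4; dividing through by -4 gives  y'' - 2x y' + 16 y = 0.
This matches the Hermite equation y'' - 2x y' + 2n y = 0 with 2n = 16, so n = 8; the polynomial solution is H_8(x).
With y = sum_k a_k x^k, matching x^k gives (k+2)(k+1) a_{k+2} = 2(k - n) a_k = 2(k - 8) a_k. The right side vanishes at k = 8, so the series with the parity of 8 terminates at degree 8.
Standard normalization: leading coefficient of H_n is 2^n, so a_8 = 2^8 = 256. Work downward with a_k = (k+1)(k+2) a_{k+2} / (2(k - n)):
  a_6 = (7)(8)(256) / (2(6 - 8)) = 14336/(-4) = -3584
  a_4 = (5)(6)(-3584) / (2(4 - 8)) = -107520/(-8) = 13440
  a_2 = (3)(4)(13440) / (2(2 - 8)) = 161280/(-12) = -13440
  a_0 = (1)(2)(-13440) / (2(0 - 8)) = -26880/(-16) = 1680
Hence H_8(x) = 256 x^8 - 3584 x^6 + 13440 x^4 - 13440 x^2 + 1680.

H_8(x); series = 256 x^8 - 3584 x^6 + 13440 x^4 - 13440 x^2 + 1680


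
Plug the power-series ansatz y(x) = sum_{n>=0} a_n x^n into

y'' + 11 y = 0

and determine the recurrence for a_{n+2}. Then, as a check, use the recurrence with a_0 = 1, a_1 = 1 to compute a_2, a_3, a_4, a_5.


Substitute y = sum_n a_n x^n into y'' + (const) y = 0.
y''(x) = sum_{n>=0} (n+2)(n+1) a_{n+2} x^n.
The ODE becomes sum_n [(n+2)(n+1) a_{n+2} + 11 a_n] x^n = 0.
Setting each coefficient to zero gives the recurrence:
  (n+2)(n+1) a_{n+2} + 11 a_n = 0,
  a_{n+2} = -11 / ((n+1)(n+2)) a_n.

Check with a_0 = 1, a_1 = 1 (apply the recurrence for n = 0, 1, 2, 3): a_0 = 1, a_1 = 1, a_2 = -11/2, a_3 = -11/6, a_4 = 121/24, a_5 = 121/120.

a_{n+2} = -11/((n+1)(n+2)) * a_n; check: a_0 = 1, a_1 = 1, a_2 = -11/2, a_3 = -11/6, a_4 = 121/24, a_5 = 121/120


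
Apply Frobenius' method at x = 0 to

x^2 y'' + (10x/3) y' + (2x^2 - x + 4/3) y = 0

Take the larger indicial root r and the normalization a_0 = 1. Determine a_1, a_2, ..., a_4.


Write in Frobenius form y'' + (p(x)/x) y' + (q(x)/x^2) y = 0:
  p(x) = 10/3,  q(x) = 2x^2 - x + 4/3.
Indicial equation: r(r-1) + (10/3) r + (4/3) = 0 -> roots r_1 = -1, r_2 = -4/3.
Take r = r_1 = -1. Let y(x) = x^r sum_{n>=0} a_n x^n with a_0 = 1.
Substitute y = x^r sum a_n x^n and match x^{r+n}. The recurrence is
  D(n) a_n - 1 a_{n-1} + 2 a_{n-2} = 0,  where D(n) = (r+n)(r+n-1) + (10/3)(r+n) + (4/3).
  a_n = [1 a_{n-1} - 2 a_{n-2}] / D(n).
Since the indicial polynomial factors as (r - r_1)(r - r_2), D(n) = (r_1 + n - r_1)(r_1 + n - r_2) = n(n + 1/3).
Evaluating step by step (a_0 = 1):
  n = 1: D(1) = 1(1 + 1/3) = 4/3; numerator = 1(1) = 1; a_1 = (1)/(4/3) = 3/4
  n = 2: D(2) = 2(2 + 1/3) = 14/3; numerator = 1(3/4) - 2(1) = -5/4; a_2 = (-5/4)/(14/3) = -15/56
  n = 3: D(3) = 3(3 + 1/3) = 10; numerator = 1(-15/56) - 2(3/4) = -99/56; a_3 = (-99/56)/(10) = -99/560
  n = 4: D(4) = 4(4 + 1/3) = 52/3; numerator = 1(-99/560) - 2(-15/56) = 201/560; a_4 = (201/560)/(52/3) = 603/29120

r = -1; a_0 = 1; a_1 = 3/4; a_2 = -15/56; a_3 = -99/560; a_4 = 603/29120


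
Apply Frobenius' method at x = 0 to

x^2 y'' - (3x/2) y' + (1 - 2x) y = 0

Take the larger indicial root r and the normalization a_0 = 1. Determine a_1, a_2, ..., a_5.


Write in Frobenius form y'' + (p(x)/x) y' + (q(x)/x^2) y = 0:
  p(x) = -3/2,  q(x) = 1 - 2x.
Indicial equation: r(r-1) + (-3/2) r + (1) = 0 -> roots r_1 = 2, r_2 = 1/2.
Take r = r_1 = 2. Let y(x) = x^r sum_{n>=0} a_n x^n with a_0 = 1.
Substitute y = x^r sum a_n x^n and match x^{r+n}. The recurrence is
  D(n) a_n - 2 a_{n-1} = 0,  where D(n) = (r+n)(r+n-1) + (-3/2)(r+n) + (1).
  a_n = 2 / D(n) * a_{n-1}.
Since the indicial polynomial factors as (r - r_1)(r - r_2), D(n) = (r_1 + n - r_1)(r_1 + n - r_2) = n(n + 3/2).
Evaluating step by step (a_0 = 1):
  n = 1: D(1) = 1(1 + 3/2) = 5/2; numerator = 2(1) = 2; a_1 = (2)/(5/2) = 4/5
  n = 2: D(2) = 2(2 + 3/2) = 7; numerator = 2(4/5) = 8/5; a_2 = (8/5)/(7) = 8/35
  n = 3: D(3) = 3(3 + 3/2) = 27/2; numerator = 2(8/35) = 16/35; a_3 = (16/35)/(27/2) = 32/945
  n = 4: D(4) = 4(4 + 3/2) = 22; numerator = 2(32/945) = 64/945; a_4 = (64/945)/(22) = 32/10395
  n = 5: D(5) = 5(5 + 3/2) = 65/2; numerator = 2(32/10395) = 64/10395; a_5 = (64/10395)/(65/2) = 128/675675

r = 2; a_0 = 1; a_1 = 4/5; a_2 = 8/35; a_3 = 32/945; a_4 = 32/10395; a_5 = 128/675675


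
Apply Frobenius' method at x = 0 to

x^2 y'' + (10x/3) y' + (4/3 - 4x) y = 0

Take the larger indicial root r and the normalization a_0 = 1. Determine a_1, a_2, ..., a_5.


Write in Frobenius form y'' + (p(x)/x) y' + (q(x)/x^2) y = 0:
  p(x) = 10/3,  q(x) = 4/3 - 4x.
Indicial equation: r(r-1) + (10/3) r + (4/3) = 0 -> roots r_1 = -1, r_2 = -4/3.
Take r = r_1 = -1. Let y(x) = x^r sum_{n>=0} a_n x^n with a_0 = 1.
Substitute y = x^r sum a_n x^n and match x^{r+n}. The recurrence is
  D(n) a_n - 4 a_{n-1} = 0,  where D(n) = (r+n)(r+n-1) + (10/3)(r+n) + (4/3).
  a_n = 4 / D(n) * a_{n-1}.
Since the indicial polynomial factors as (r - r_1)(r - r_2), D(n) = (r_1 + n - r_1)(r_1 + n - r_2) = n(n + 1/3).
Evaluating step by step (a_0 = 1):
  n = 1: D(1) = 1(1 + 1/3) = 4/3; numerator = 4(1) = 4; a_1 = (4)/(4/3) = 3
  n = 2: D(2) = 2(2 + 1/3) = 14/3; numerator = 4(3) = 12; a_2 = (12)/(14/3) = 18/7
  n = 3: D(3) = 3(3 + 1/3) = 10; numerator = 4(18/7) = 72/7; a_3 = (72/7)/(10) = 36/35
  n = 4: D(4) = 4(4 + 1/3) = 52/3; numerator = 4(36/35) = 144/35; a_4 = (144/35)/(52/3) = 108/455
  n = 5: D(5) = 5(5 + 1/3) = 80/3; numerator = 4(108/455) = 432/455; a_5 = (432/455)/(80/3) = 81/2275

r = -1; a_0 = 1; a_1 = 3; a_2 = 18/7; a_3 = 36/35; a_4 = 108/455; a_5 = 81/2275


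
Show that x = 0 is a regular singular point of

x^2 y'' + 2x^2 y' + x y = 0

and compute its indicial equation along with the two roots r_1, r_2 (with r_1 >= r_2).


Divide by x^2 to reach normal form y'' + P_1(x) y' + P_2(x) y = 0 with P_1(x) = 2 and P_2(x) = 1/x.
x = 0 is a singular point because the y-coefficient 1/x has a pole at x = 0.
It is a regular singular point because x P_1(x) = p(x) = 2x and x^2 P_2(x) = q(x) = x are polynomials, hence analytic at x = 0.
p(0) = 0,  q(0) = 0.
Indicial equation: r(r-1) + p(0) r + q(0) = 0, i.e. r^2 + (p(0) - 1) r + q(0) = 0, i.e. r^2 - 1 r = 0.
Discriminant: (-1)^2 - 4(0) = 1, so r = (1 ± 1)/2.
Solving: r_1 = 1, r_2 = 0.

indicial: r^2 - 1 r = 0; roots r_1 = 1, r_2 = 0


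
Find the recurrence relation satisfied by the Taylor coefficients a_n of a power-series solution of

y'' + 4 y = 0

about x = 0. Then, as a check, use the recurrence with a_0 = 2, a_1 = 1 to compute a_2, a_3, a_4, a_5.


Substitute y = sum_n a_n x^n into y'' + (const) y = 0.
y''(x) = sum_{n>=0} (n+2)(n+1) a_{n+2} x^n.
The ODE becomes sum_n [(n+2)(n+1) a_{n+2} + 4 a_n] x^n = 0.
Setting each coefficient to zero gives the recurrence:
  (n+2)(n+1) a_{n+2} + 4 a_n = 0,
  a_{n+2} = -4 / ((n+1)(n+2)) a_n.

Check with a_0 = 2, a_1 = 1 (apply the recurrence for n = 0, 1, 2, 3): a_0 = 2, a_1 = 1, a_2 = -4, a_3 = -2/3, a_4 = 4/3, a_5 = 2/15.

a_{n+2} = -4/((n+1)(n+2)) * a_n; check: a_0 = 2, a_1 = 1, a_2 = -4, a_3 = -2/3, a_4 = 4/3, a_5 = 2/15


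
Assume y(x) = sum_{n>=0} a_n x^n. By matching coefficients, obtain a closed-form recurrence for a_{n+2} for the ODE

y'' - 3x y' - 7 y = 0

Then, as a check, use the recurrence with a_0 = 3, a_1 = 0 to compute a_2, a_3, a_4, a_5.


Substitute y = sum_n a_n x^n.
y''(x) has coefficient (n+2)(n+1) a_{n+2} at x^n;
-3 x y'(x) has coefficient -3 n a_n at x^n (shift);
-7 y(x) has coefficient -7 a_n at x^n.
Matching x^n: (n+2)(n+1) a_{n+2} + (-3n - 7) a_n = 0.
Thus a_{n+2} = (3n + 7) / ((n+1)(n+2)) * a_n.

Check with a_0 = 3, a_1 = 0 (apply the recurrence for n = 0, 1, 2, 3): a_0 = 3, a_1 = 0, a_2 = 21/2, a_3 = 0, a_4 = 91/8, a_5 = 0.

a_(n+2) = (3n + 7) / ((n+1)(n+2)) * a_n; check: a_0 = 3, a_1 = 0, a_2 = 21/2, a_3 = 0, a_4 = 91/8, a_5 = 0


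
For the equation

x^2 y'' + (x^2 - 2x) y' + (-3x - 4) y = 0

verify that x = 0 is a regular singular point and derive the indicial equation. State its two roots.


Divide by x^2 to reach normal form y'' + P_1(x) y' + P_2(x) y = 0 with P_1(x) = 1 - 2/x and P_2(x) = -3/x - 4/x^2.
x = 0 is a singular point because the y'-coefficient 1 - 2/x has a pole at x = 0 and the y-coefficient -3/x - 4/x^2 has a pole at x = 0.
It is a regular singular point because x P_1(x) = p(x) = x - 2 and x^2 P_2(x) = q(x) = -3x - 4 are polynomials, hence analytic at x = 0.
p(0) = -2,  q(0) = -4.
Indicial equation: r(r-1) + p(0) r + q(0) = 0, i.e. r^2 + (p(0) - 1) r + q(0) = 0, i.e. r^2 - 3 r - 4 = 0.
Discriminant: (-3)^2 - 4(-4) = 25, so r = (3 ± 5)/2.
Solving: r_1 = 4, r_2 = -1.

indicial: r^2 - 3 r - 4 = 0; roots r_1 = 4, r_2 = -1


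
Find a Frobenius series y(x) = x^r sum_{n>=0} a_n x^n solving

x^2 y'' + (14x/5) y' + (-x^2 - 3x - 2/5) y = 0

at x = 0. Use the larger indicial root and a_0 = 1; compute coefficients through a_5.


Write in Frobenius form y'' + (p(x)/x) y' + (q(x)/x^2) y = 0:
  p(x) = 14/5,  q(x) = -x^2 - 3x - 2/5.
Indicial equation: r(r-1) + (14/5) r + (-2/5) = 0 -> roots r_1 = 1/5, r_2 = -2.
Take r = r_1 = 1/5. Let y(x) = x^r sum_{n>=0} a_n x^n with a_0 = 1.
Substitute y = x^r sum a_n x^n and match x^{r+n}. The recurrence is
  D(n) a_n - 3 a_{n-1} - 1 a_{n-2} = 0,  where D(n) = (r+n)(r+n-1) + (14/5)(r+n) + (-2/5).
  a_n = [3 a_{n-1} + 1 a_{n-2}] / D(n).
Since the indicial polynomial factors as (r - r_1)(r - r_2), D(n) = (r_1 + n - r_1)(r_1 + n - r_2) = n(n + 11/5).
Evaluating step by step (a_0 = 1):
  n = 1: D(1) = 1(1 + 11/5) = 16/5; numerator = 3(1) = 3; a_1 = (3)/(16/5) = 15/16
  n = 2: D(2) = 2(2 + 11/5) = 42/5; numerator = 3(15/16) + 1(1) = 61/16; a_2 = (61/16)/(42/5) = 305/672
  n = 3: D(3) = 3(3 + 11/5) = 78/5; numerator = 3(305/672) + 1(15/16) = 515/224; a_3 = (515/224)/(78/5) = 2575/17472
  n = 4: D(4) = 4(4 + 11/5) = 124/5; numerator = 3(2575/17472) + 1(305/672) = 15655/17472; a_4 = (15655/17472)/(124/5) = 2525/69888
  n = 5: D(5) = 5(5 + 11/5) = 36; numerator = 3(2525/69888) + 1(2575/17472) = 1375/5376; a_5 = (1375/5376)/(36) = 1375/193536

r = 1/5; a_0 = 1; a_1 = 15/16; a_2 = 305/672; a_3 = 2575/17472; a_4 = 2525/69888; a_5 = 1375/193536


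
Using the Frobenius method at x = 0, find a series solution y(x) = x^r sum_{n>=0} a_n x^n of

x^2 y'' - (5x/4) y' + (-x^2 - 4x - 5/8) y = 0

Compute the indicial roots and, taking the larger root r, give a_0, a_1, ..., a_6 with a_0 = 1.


Write in Frobenius form y'' + (p(x)/x) y' + (q(x)/x^2) y = 0:
  p(x) = -5/4,  q(x) = -x^2 - 4x - 5/8.
Indicial equation: r(r-1) + (-5/4) r + (-5/8) = 0 -> roots r_1 = 5/2, r_2 = -1/4.
Take r = r_1 = 5/2. Let y(x) = x^r sum_{n>=0} a_n x^n with a_0 = 1.
Substitute y = x^r sum a_n x^n and match x^{r+n}. The recurrence is
  D(n) a_n - 4 a_{n-1} - 1 a_{n-2} = 0,  where D(n) = (r+n)(r+n-1) + (-5/4)(r+n) + (-5/8).
  a_n = [4 a_{n-1} + 1 a_{n-2}] / D(n).
Since the indicial polynomial factors as (r - r_1)(r - r_2), D(n) = (r_1 + n - r_1)(r_1 + n - r_2) = n(n + 11/4).
Evaluating step by step (a_0 = 1):
  n = 1: D(1) = 1(1 + 11/4) = 15/4; numerator = 4(1) = 4; a_1 = (4)/(15/4) = 16/15
  n = 2: D(2) = 2(2 + 11/4) = 19/2; numerator = 4(16/15) + 1(1) = 79/15; a_2 = (79/15)/(19/2) = 158/285
  n = 3: D(3) = 3(3 + 11/4) = 69/4; numerator = 4(158/285) + 1(16/15) = 312/95; a_3 = (312/95)/(69/4) = 416/2185
  n = 4: D(4) = 4(4 + 11/4) = 27; numerator = 4(416/2185) + 1(158/285) = 454/345; a_4 = (454/345)/(27) = 454/9315
  n = 5: D(5) = 5(5 + 11/4) = 155/4; numerator = 4(454/9315) + 1(416/2185) = 13640/35397; a_5 = (13640/35397)/(155/4) = 352/35397
  n = 6: D(6) = 6(6 + 11/4) = 105/2; numerator = 4(352/35397) + 1(454/9315) = 5222/58995; a_6 = (5222/58995)/(105/2) = 1492/884925

r = 5/2; a_0 = 1; a_1 = 16/15; a_2 = 158/285; a_3 = 416/2185; a_4 = 454/9315; a_5 = 352/35397; a_6 = 1492/884925
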